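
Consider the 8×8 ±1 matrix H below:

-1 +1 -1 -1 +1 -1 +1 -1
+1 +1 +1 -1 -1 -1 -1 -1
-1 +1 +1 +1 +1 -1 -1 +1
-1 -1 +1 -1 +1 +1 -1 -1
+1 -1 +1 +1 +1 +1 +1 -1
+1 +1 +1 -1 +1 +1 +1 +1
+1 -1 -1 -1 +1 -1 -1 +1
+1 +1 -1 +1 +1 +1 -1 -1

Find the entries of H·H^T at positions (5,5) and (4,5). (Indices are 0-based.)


Row 4 of H: [1, -1, 1, 1, 1, 1, 1, -1].
Row 5 of H: [1, 1, 1, -1, 1, 1, 1, 1].
(H·H^T)[5][5] = Σ_j H[5][j]·H[5][j] = (1)² + (1)² + (1)² + (-1)² + (1)² + (1)² + (1)² + (1)² = 1 + 1 + 1 + 1 + 1 + 1 + 1 + 1 = 8.
(H·H^T)[4][5] = Σ_j H[4][j]·H[5][j] = (1)·(1) + (-1)·(1) + (1)·(1) + (1)·(-1) + (1)·(1) + (1)·(1) + (1)·(1) + (-1)·(1) = 1 + -1 + 1 + -1 + 1 + 1 + 1 + -1 = 2.
Rows 4 and 5 are not orthogonal (dot product = 2 ≠ 0), so H is not a Hadamard matrix.

(5,5) entry = 8; (4,5) entry = 2.


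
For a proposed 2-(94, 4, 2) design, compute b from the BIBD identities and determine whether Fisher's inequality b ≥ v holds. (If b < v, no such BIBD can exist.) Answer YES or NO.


r = λ(v − 1)/(k − 1) = 2·93/3 = 62.
b = vr/k = 94·62/4 = 1457.
Fisher's inequality: b ≥ v ⇔ 1457 ≥ 94? YES.

YES


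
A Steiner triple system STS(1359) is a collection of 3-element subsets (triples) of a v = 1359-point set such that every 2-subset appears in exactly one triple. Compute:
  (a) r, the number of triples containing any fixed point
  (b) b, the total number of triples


An STS(v) is a 2-(v, 3, 1) BIBD: block size k = 3, λ = 1.
Replication: r(k − 1) = λ(v − 1) ⇒ r·2 = 1359 − 1 = 1358 ⇒ r = 679.
Block count: b = v(v − 1)/6 = 1359·1358/6 = 1845522/6 = 307587.
(Check via bk = vr: 307587·3 = 922761 = 1359·679 = 922761 ✓.)

r = 679, b = 307587.


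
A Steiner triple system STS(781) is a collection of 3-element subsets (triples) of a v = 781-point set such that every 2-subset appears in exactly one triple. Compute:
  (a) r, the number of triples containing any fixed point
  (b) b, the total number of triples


An STS(v) is a 2-(v, 3, 1) BIBD: block size k = 3, λ = 1.
Replication: r(k − 1) = λ(v − 1) ⇒ r·2 = 781 − 1 = 780 ⇒ r = 390.
Block count: bk = vr ⇒ b·3 = 781·390 = 304590 ⇒ b = 101530.

r = 390, b = 101530.


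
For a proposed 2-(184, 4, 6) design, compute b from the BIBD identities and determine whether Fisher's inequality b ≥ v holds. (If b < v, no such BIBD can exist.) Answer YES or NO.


b = λv(v − 1)/(k(k − 1)) = 6·184·183/(4·3) = 202032/12 = 16836.
Compare with v = 184: b ≥ v, so Fisher's inequality holds.

YES


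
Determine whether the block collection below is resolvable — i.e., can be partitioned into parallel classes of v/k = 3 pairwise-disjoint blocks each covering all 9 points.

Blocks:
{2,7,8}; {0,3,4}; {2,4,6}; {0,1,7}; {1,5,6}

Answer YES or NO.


v = 9, block size k = 3, number of blocks = 5.
For resolvability, blocks must partition into parallel classes of size v/k = 3.
Total blocks must therefore be a multiple of 3: 5 = 3·1 + 2 ⇒ not divisible ✗.
Resolvable? NO.

NO


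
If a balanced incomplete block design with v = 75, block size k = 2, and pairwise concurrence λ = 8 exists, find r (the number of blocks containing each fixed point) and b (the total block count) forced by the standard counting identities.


Any 2-(v, k, λ) BIBD satisfies two necessary conditions:
  (i)  Each point sits in r blocks, and counting incidences through any fixed point gives r(k − 1) = λ(v − 1), so r = λ(v − 1)/(k − 1).
  (ii) Total incidences bk = vr, so b = vr/k.
Step 1: r = λ(v − 1)/(k − 1) = 8·(75 − 1)/(2 − 1) = 8·74/1 = 592/1 = 592.
Step 2: b = vr/k = 75·592/2 = 44400/2 = 22200.
Check integrality: r = 592 ∈ Z ✓, b = 22200 ∈ Z ✓.
(These identities are necessary conditions: they determine r and b for any design with these parameters, but do not by themselves prove that one exists.)

r = 592, b = 22200.


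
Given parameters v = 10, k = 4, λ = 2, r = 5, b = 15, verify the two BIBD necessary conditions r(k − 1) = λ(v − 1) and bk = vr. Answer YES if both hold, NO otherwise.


Condition (i): r(k − 1) = 5·3 = 15; λ(v − 1) = 2·9 = 18. Match? NO.
Condition (ii): bk = 15·4 = 60; vr = 10·5 = 50. Match? NO.
Both conditions hold? NO.

NO


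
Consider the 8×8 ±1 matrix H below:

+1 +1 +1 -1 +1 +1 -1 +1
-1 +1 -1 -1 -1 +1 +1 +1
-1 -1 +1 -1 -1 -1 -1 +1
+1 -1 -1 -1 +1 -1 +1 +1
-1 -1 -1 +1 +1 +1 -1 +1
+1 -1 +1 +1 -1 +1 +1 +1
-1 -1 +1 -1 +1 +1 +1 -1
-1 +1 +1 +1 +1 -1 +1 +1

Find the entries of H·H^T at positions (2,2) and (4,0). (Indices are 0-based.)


Row 0 of H: [1, 1, 1, -1, 1, 1, -1, 1].
Row 2 of H: [-1, -1, 1, -1, -1, -1, -1, 1].
Row 4 of H: [-1, -1, -1, 1, 1, 1, -1, 1].
(H·H^T)[2][2] = Σ_j H[2][j]·H[2][j] = (-1)² + (-1)² + (1)² + (-1)² + (-1)² + (-1)² + (-1)² + (1)² = 1 + 1 + 1 + 1 + 1 + 1 + 1 + 1 = 8.
(H·H^T)[4][0] = Σ_j H[4][j]·H[0][j] = (-1)·(1) + (-1)·(1) + (-1)·(1) + (1)·(-1) + (1)·(1) + (1)·(1) + (-1)·(-1) + (1)·(1) = -1 + -1 + -1 + -1 + 1 + 1 + 1 + 1 = 0.
So rows 4 and 0 are orthogonal; the diagonal entry equals n = 8.

(2,2) entry = 8; (4,0) entry = 0.


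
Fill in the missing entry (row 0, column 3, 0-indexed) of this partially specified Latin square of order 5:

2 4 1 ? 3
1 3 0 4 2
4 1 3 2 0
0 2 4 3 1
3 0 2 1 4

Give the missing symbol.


Row 0 contains symbols [1, 2, 3, 4] — missing [0].
Column 3 contains symbols [1, 2, 3, 4] — missing [0].
The missing symbol must appear in both missing sets; intersection = [0].
Therefore the hidden value is 0.

Missing value = 0.


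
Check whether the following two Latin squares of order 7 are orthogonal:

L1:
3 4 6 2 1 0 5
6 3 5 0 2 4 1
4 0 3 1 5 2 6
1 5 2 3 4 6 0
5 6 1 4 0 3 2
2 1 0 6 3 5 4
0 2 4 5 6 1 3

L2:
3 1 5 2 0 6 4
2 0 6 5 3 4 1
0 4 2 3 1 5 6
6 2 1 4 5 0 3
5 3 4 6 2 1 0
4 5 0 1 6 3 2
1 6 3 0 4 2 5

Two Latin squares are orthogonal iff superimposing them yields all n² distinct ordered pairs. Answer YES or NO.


Form the n² = 49 superimposed pairs (L1[i][j], L2[i][j]), row by row (rows and columns indexed from 0):
row 0: (3,3) (4,1) (6,5) (2,2) (1,0) (0,6) (5,4)
row 1: (6,2) (3,0) (5,6) (0,5) (2,3) (4,4) (1,1)
row 2: (4,0) (0,4) (3,2) (1,3) (5,1) (2,5) (6,6)
row 3: (1,6) (5,2) (2,1) (3,4) (4,5) (6,0) (0,3)
row 4: (5,5) (6,3) (1,4) (4,6) (0,2) (3,1) (2,0)
row 5: (2,4) (1,5) (0,0) (6,1) (3,6) (5,3) (4,2)
row 6: (0,1) (2,6) (4,3) (5,0) (6,4) (1,2) (3,5)
Orthogonality requires all 49 pairs distinct.
Check by first coordinate: for each symbol s of L1, list the L2 entries in the n cells where L1 = s; they must all differ.
  L1 = 0: L2 entries (in reading order) 6, 5, 4, 3, 2, 0, 1 — all 7 distinct ✓
  L1 = 1: L2 entries (in reading order) 0, 1, 3, 6, 4, 5, 2 — all 7 distinct ✓
  L1 = 2: L2 entries (in reading order) 2, 3, 5, 1, 0, 4, 6 — all 7 distinct ✓
  L1 = 3: L2 entries (in reading order) 3, 0, 2, 4, 1, 6, 5 — all 7 distinct ✓
  L1 = 4: L2 entries (in reading order) 1, 4, 0, 5, 6, 2, 3 — all 7 distinct ✓
  L1 = 5: L2 entries (in reading order) 4, 6, 1, 2, 5, 3, 0 — all 7 distinct ✓
  L1 = 6: L2 entries (in reading order) 5, 2, 6, 0, 3, 1, 4 — all 7 distinct ✓
Every symbol of L1 meets every symbol of L2 exactly once, so all 49 pairs are distinct (49 of 49).
Conclusion: YES.

YES


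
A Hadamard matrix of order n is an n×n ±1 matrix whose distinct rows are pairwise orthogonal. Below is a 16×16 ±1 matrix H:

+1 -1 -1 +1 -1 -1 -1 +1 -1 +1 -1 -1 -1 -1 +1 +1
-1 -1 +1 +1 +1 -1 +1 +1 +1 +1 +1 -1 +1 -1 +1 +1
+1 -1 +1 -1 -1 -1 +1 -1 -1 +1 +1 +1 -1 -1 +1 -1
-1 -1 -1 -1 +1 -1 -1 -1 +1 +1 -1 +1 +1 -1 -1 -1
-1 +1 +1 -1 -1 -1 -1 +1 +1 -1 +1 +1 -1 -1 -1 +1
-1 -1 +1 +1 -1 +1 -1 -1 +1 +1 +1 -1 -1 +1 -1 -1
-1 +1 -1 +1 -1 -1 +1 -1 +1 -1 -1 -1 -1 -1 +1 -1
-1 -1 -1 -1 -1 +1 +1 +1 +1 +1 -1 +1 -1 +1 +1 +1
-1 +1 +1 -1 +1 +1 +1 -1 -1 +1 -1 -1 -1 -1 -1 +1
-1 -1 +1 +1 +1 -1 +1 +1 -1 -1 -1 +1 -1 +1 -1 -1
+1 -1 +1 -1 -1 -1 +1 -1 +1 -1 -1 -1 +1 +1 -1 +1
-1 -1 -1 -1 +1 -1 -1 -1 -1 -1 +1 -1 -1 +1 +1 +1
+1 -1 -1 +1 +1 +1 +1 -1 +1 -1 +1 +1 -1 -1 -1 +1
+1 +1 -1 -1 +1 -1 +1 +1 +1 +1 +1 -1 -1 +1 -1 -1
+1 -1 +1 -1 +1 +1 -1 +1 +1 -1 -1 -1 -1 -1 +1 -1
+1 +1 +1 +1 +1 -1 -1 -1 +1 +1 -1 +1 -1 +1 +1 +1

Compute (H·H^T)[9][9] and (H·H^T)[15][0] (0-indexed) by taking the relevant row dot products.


Row 0 of H: [1, -1, -1, 1, -1, -1, -1, 1, -1, 1, -1, -1, -1, -1, 1, 1].
Row 9 of H: [-1, -1, 1, 1, 1, -1, 1, 1, -1, -1, -1, 1, -1, 1, -1, -1].
Row 15 of H: [1, 1, 1, 1, 1, -1, -1, -1, 1, 1, -1, 1, -1, 1, 1, 1].
(H·H^T)[9][9] = Σ_j H[9][j]·H[9][j] = (-1)² + (-1)² + (1)² + (1)² + (1)² + (-1)² + (1)² + (1)² + (-1)² + (-1)² + (-1)² + (1)² + (-1)² + (1)² + (-1)² + (-1)² = 1 + 1 + 1 + 1 + 1 + 1 + 1 + 1 + 1 + 1 + 1 + 1 + 1 + 1 + 1 + 1 = 16.
(H·H^T)[15][0] = Σ_j H[15][j]·H[0][j] = (1)·(1) + (1)·(-1) + (1)·(-1) + (1)·(1) + (1)·(-1) + (-1)·(-1) + (-1)·(-1) + (-1)·(1) + (1)·(-1) + (1)·(1) + (-1)·(-1) + (1)·(-1) + (-1)·(-1) + (1)·(-1) + (1)·(1) + (1)·(1) = 1 + -1 + -1 + 1 + -1 + 1 + 1 + -1 + -1 + 1 + 1 + -1 + 1 + -1 + 1 + 1 = 2.
Rows 15 and 0 are not orthogonal (dot product = 2 ≠ 0), so H is not a Hadamard matrix.

(9,9) entry = 16; (15,0) entry = 2.


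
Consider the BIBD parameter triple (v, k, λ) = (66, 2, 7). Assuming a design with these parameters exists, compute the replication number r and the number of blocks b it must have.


Any 2-(v, k, λ) BIBD satisfies two necessary conditions:
  (i)  Each point sits in r blocks, and counting incidences through any fixed point gives r(k − 1) = λ(v − 1), so r = λ(v − 1)/(k − 1).
  (ii) Total incidences bk = vr, so b = vr/k.
Step 1: r = λ(v − 1)/(k − 1) = 7·(66 − 1)/(2 − 1) = 7·65/1 = 455/1 = 455.
Step 2: b = vr/k = 66·455/2 = 30030/2 = 15015.
Check integrality: r = 455 ∈ Z ✓, b = 15015 ∈ Z ✓.
(These identities are necessary conditions: they determine r and b for any design with these parameters, but do not by themselves prove that one exists.)

r = 455, b = 15015.


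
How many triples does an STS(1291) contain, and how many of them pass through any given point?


An STS(v) is a 2-(v, 3, 1) BIBD: block size k = 3, λ = 1.
Replication: r(k − 1) = λ(v − 1) ⇒ r·2 = 1291 − 1 = 1290 ⇒ r = 645.
Block count: bk = vr ⇒ b·3 = 1291·645 = 832695 ⇒ b = 277565.

r = 645, b = 277565.


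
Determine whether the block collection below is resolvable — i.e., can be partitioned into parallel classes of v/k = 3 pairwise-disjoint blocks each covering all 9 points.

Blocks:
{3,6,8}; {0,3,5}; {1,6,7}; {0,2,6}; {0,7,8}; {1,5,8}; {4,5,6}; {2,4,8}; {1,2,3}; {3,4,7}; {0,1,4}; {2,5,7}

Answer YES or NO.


v = 9, block size k = 3, number of blocks = 12.
For resolvability, blocks must partition into parallel classes of size v/k = 3.
Total blocks must therefore be a multiple of 3: 12 = 3·4 + 0 ⇒ divisible ✓.
Greedy packing gives 4 candidate class(es). Each should be a full parallel class (size 3, covers all 9 points).
  Class 1 (3 blocks): {3,6,8}; {0,1,4}; {2,5,7}. Points covered: [0, 1, 2, 3, 4, 5, 6, 7, 8].
  Class 2 (3 blocks): {0,3,5}; {1,6,7}; {2,4,8}. Points covered: [0, 1, 2, 3, 4, 5, 6, 7, 8].
  Class 3 (3 blocks): {0,2,6}; {1,5,8}; {3,4,7}. Points covered: [0, 1, 2, 3, 4, 5, 6, 7, 8].
  Class 4 (3 blocks): {0,7,8}; {4,5,6}; {1,2,3}. Points covered: [0, 1, 2, 3, 4, 5, 6, 7, 8].
All classes full (size 3)? YES. All classes cover every point? YES.
Resolvable? YES.

YES


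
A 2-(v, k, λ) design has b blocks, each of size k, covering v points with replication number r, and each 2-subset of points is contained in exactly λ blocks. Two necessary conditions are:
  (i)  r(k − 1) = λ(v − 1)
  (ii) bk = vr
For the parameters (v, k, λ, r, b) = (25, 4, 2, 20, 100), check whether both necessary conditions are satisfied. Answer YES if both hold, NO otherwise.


Condition (i): r(k − 1) = 20·3 = 60; λ(v − 1) = 2·24 = 48. Match? NO.
Condition (ii): bk = 100·4 = 400; vr = 25·20 = 500. Match? NO.
Both conditions hold? NO.

NO


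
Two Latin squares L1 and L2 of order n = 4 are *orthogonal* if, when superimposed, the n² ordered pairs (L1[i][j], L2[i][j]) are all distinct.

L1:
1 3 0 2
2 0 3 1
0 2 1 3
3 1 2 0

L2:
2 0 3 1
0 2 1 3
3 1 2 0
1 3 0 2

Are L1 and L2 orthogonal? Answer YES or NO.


Form the n² = 16 superimposed pairs (L1[i][j], L2[i][j]), row by row (rows and columns indexed from 0):
row 0: (1,2) (3,0) (0,3) (2,1)
row 1: (2,0) (0,2) (3,1) (1,3)
row 2: (0,3) (2,1) (1,2) (3,0)
row 3: (3,1) (1,3) (2,0) (0,2)
Orthogonality requires all 16 pairs distinct.
But the pair (0,3) repeats: cell (0,2) has L1 = 0, L2 = 3, and cell (2,0) has L1 = 0, L2 = 3.
A repeated pair means some other pair never occurs (only 8 distinct pairs out of 16), so the squares are not orthogonal.
Conclusion: NO.

NO


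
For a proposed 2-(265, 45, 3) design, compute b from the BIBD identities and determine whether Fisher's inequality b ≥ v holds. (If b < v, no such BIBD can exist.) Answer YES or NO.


r = λ(v − 1)/(k − 1) = 3·264/44 = 18.
b = vr/k = 265·18/45 = 106.
Fisher's inequality: b ≥ v ⇔ 106 ≥ 265? NO.

NO


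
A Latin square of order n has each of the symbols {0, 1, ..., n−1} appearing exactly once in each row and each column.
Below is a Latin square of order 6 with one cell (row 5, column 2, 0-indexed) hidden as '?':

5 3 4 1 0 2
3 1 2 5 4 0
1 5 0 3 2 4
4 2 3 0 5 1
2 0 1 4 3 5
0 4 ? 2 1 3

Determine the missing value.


Row 5 contains symbols [0, 1, 2, 3, 4] — missing [5].
Column 2 contains symbols [0, 1, 2, 3, 4] — missing [5].
The missing symbol must appear in both missing sets; intersection = [5].
Therefore the hidden value is 5.

Missing value = 5.


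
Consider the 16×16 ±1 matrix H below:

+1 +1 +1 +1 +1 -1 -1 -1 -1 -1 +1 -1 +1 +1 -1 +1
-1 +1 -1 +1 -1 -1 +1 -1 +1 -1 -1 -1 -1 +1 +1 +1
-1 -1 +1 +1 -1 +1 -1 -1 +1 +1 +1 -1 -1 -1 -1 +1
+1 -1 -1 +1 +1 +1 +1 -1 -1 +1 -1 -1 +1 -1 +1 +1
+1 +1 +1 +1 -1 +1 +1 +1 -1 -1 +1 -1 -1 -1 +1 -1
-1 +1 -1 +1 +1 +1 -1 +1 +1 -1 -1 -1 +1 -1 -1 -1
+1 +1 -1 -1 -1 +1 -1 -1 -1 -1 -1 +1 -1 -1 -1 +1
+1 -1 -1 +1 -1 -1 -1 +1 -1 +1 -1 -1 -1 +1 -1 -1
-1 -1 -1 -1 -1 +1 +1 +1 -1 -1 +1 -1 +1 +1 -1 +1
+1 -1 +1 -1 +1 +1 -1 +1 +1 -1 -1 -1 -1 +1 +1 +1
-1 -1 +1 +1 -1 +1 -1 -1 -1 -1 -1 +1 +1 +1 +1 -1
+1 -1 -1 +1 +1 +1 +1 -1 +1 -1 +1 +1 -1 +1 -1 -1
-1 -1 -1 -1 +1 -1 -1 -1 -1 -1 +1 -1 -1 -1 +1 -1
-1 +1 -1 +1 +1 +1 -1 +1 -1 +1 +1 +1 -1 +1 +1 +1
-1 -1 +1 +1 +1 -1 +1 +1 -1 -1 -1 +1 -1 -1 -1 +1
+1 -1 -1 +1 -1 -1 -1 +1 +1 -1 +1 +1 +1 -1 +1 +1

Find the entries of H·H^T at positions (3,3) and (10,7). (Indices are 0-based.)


Row 3 of H: [1, -1, -1, 1, 1, 1, 1, -1, -1, 1, -1, -1, 1, -1, 1, 1].
Row 7 of H: [1, -1, -1, 1, -1, -1, -1, 1, -1, 1, -1, -1, -1, 1, -1, -1].
Row 10 of H: [-1, -1, 1, 1, -1, 1, -1, -1, -1, -1, -1, 1, 1, 1, 1, -1].
(H·H^T)[3][3] = Σ_j H[3][j]·H[3][j] = (1)² + (-1)² + (-1)² + (1)² + (1)² + (1)² + (1)² + (-1)² + (-1)² + (1)² + (-1)² + (-1)² + (1)² + (-1)² + (1)² + (1)² = 1 + 1 + 1 + 1 + 1 + 1 + 1 + 1 + 1 + 1 + 1 + 1 + 1 + 1 + 1 + 1 = 16.
(H·H^T)[10][7] = Σ_j H[10][j]·H[7][j] = (-1)·(1) + (-1)·(-1) + (1)·(-1) + (1)·(1) + (-1)·(-1) + (1)·(-1) + (-1)·(-1) + (-1)·(1) + (-1)·(-1) + (-1)·(1) + (-1)·(-1) + (1)·(-1) + (1)·(-1) + (1)·(1) + (1)·(-1) + (-1)·(-1) = -1 + 1 + -1 + 1 + 1 + -1 + 1 + -1 + 1 + -1 + 1 + -1 + -1 + 1 + -1 + 1 = 0.
So rows 10 and 7 are orthogonal; the diagonal entry equals n = 16.

(3,3) entry = 16; (10,7) entry = 0.


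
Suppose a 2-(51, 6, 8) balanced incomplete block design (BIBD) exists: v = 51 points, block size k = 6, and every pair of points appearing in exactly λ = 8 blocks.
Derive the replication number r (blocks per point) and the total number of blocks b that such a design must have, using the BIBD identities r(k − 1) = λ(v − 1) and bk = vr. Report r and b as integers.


Any 2-(v, k, λ) BIBD satisfies two necessary conditions:
  (i)  Each point sits in r blocks, and counting incidences through any fixed point gives r(k − 1) = λ(v − 1), so r = λ(v − 1)/(k − 1).
  (ii) Total incidences bk = vr, so b = vr/k.
Step 1: r = λ(v − 1)/(k − 1) = 8·(51 − 1)/(6 − 1) = 8·50/5 = 400/5 = 80.
Step 2: b = vr/k = 51·80/6 = 4080/6 = 680.
Check integrality: r = 80 ∈ Z ✓, b = 680 ∈ Z ✓.
(These identities are necessary conditions: they determine r and b for any design with these parameters, but do not by themselves prove that one exists.)

r = 80, b = 680.


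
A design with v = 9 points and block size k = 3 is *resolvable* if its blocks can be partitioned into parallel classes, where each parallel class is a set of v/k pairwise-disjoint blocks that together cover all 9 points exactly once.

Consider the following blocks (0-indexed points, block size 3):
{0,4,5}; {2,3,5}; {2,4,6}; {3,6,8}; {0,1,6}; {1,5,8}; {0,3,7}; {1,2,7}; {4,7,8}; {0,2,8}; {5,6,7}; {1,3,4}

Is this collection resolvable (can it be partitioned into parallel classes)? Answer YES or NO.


v = 9, block size k = 3, number of blocks = 12.
For resolvability, blocks must partition into parallel classes of size v/k = 3.
Total blocks must therefore be a multiple of 3: 12 = 3·4 + 0 ⇒ divisible ✓.
Greedy packing gives 4 candidate class(es). Each should be a full parallel class (size 3, covers all 9 points).
  Class 1 (3 blocks): {0,4,5}; {3,6,8}; {1,2,7}. Points covered: [0, 1, 2, 3, 4, 5, 6, 7, 8].
  Class 2 (3 blocks): {2,3,5}; {0,1,6}; {4,7,8}. Points covered: [0, 1, 2, 3, 4, 5, 6, 7, 8].
  Class 3 (3 blocks): {2,4,6}; {1,5,8}; {0,3,7}. Points covered: [0, 1, 2, 3, 4, 5, 6, 7, 8].
  Class 4 (3 blocks): {0,2,8}; {5,6,7}; {1,3,4}. Points covered: [0, 1, 2, 3, 4, 5, 6, 7, 8].
All classes full (size 3)? YES. All classes cover every point? YES.
Resolvable? YES.

YES


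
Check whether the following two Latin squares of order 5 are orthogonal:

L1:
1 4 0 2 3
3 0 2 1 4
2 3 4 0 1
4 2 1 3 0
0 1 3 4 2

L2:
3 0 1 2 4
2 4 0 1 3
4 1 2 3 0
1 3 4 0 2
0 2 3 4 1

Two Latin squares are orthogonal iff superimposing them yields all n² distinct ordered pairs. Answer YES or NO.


Form the n² = 25 superimposed pairs (L1[i][j], L2[i][j]), row by row (rows and columns indexed from 0):
row 0: (1,3) (4,0) (0,1) (2,2) (3,4)
row 1: (3,2) (0,4) (2,0) (1,1) (4,3)
row 2: (2,4) (3,1) (4,2) (0,3) (1,0)
row 3: (4,1) (2,3) (1,4) (3,0) (0,2)
row 4: (0,0) (1,2) (3,3) (4,4) (2,1)
Orthogonality requires all 25 pairs distinct.
Check by first coordinate: for each symbol s of L1, list the L2 entries in the n cells where L1 = s; they must all differ.
  L1 = 0: L2 entries (in reading order) 1, 4, 3, 2, 0 — all 5 distinct ✓
  L1 = 1: L2 entries (in reading order) 3, 1, 0, 4, 2 — all 5 distinct ✓
  L1 = 2: L2 entries (in reading order) 2, 0, 4, 3, 1 — all 5 distinct ✓
  L1 = 3: L2 entries (in reading order) 4, 2, 1, 0, 3 — all 5 distinct ✓
  L1 = 4: L2 entries (in reading order) 0, 3, 2, 1, 4 — all 5 distinct ✓
Every symbol of L1 meets every symbol of L2 exactly once, so all 25 pairs are distinct (25 of 25).
Conclusion: YES.

YES


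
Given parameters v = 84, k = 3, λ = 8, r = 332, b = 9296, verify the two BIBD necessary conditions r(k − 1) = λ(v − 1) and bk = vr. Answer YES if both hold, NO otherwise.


Condition (i): r(k − 1) = 332·2 = 664; λ(v − 1) = 8·83 = 664. Match? YES.
Condition (ii): bk = 9296·3 = 27888; vr = 84·332 = 27888. Match? YES.
Both conditions hold? YES.

YES


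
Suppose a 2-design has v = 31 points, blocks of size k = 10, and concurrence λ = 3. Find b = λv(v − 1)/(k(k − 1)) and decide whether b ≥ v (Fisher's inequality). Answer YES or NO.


r = λ(v − 1)/(k − 1) = 3·30/9 = 10.
b = vr/k = 31·10/10 = 31.
Fisher's inequality: b ≥ v ⇔ 31 ≥ 31? YES.

YES


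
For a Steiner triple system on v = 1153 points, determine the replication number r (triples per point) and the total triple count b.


An STS(v) is a 2-(v, 3, 1) BIBD: block size k = 3, λ = 1.
Replication: r(k − 1) = λ(v − 1) ⇒ r·2 = 1153 − 1 = 1152 ⇒ r = 576.
Block count: bk = vr ⇒ b·3 = 1153·576 = 664128 ⇒ b = 221376.

r = 576, b = 221376.


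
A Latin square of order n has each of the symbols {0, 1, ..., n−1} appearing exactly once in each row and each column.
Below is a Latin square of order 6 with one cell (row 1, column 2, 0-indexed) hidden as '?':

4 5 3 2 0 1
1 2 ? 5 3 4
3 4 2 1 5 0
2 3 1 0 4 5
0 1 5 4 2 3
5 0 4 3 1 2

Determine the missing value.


Row 1 contains symbols [1, 2, 3, 4, 5] — missing [0].
Column 2 contains symbols [1, 2, 3, 4, 5] — missing [0].
The missing symbol must appear in both missing sets; intersection = [0].
Therefore the hidden value is 0.

Missing value = 0.


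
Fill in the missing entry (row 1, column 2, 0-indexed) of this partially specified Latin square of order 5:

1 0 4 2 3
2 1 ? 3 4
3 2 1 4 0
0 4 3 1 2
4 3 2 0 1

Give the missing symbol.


Row 1 contains symbols [1, 2, 3, 4] — missing [0].
Column 2 contains symbols [1, 2, 3, 4] — missing [0].
The missing symbol must appear in both missing sets; intersection = [0].
Therefore the hidden value is 0.

Missing value = 0.


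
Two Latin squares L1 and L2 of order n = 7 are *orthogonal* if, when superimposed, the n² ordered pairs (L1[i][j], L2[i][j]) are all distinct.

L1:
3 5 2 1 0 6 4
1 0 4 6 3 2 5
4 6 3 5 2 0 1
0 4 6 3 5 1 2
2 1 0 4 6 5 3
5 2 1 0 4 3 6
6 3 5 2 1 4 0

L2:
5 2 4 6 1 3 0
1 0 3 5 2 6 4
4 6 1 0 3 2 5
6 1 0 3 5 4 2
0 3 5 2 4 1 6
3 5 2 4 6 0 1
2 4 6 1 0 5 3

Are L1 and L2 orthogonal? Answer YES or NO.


Form the n² = 49 superimposed pairs (L1[i][j], L2[i][j]), row by row (rows and columns indexed from 0):
row 0: (3,5) (5,2) (2,4) (1,6) (0,1) (6,3) (4,0)
row 1: (1,1) (0,0) (4,3) (6,5) (3,2) (2,6) (5,4)
row 2: (4,4) (6,6) (3,1) (5,0) (2,3) (0,2) (1,5)
row 3: (0,6) (4,1) (6,0) (3,3) (5,5) (1,4) (2,2)
row 4: (2,0) (1,3) (0,5) (4,2) (6,4) (5,1) (3,6)
row 5: (5,3) (2,5) (1,2) (0,4) (4,6) (3,0) (6,1)
row 6: (6,2) (3,4) (5,6) (2,1) (1,0) (4,5) (0,3)
Orthogonality requires all 49 pairs distinct.
Check by first coordinate: for each symbol s of L1, list the L2 entries in the n cells where L1 = s; they must all differ.
  L1 = 0: L2 entries (in reading order) 1, 0, 2, 6, 5, 4, 3 — all 7 distinct ✓
  L1 = 1: L2 entries (in reading order) 6, 1, 5, 4, 3, 2, 0 — all 7 distinct ✓
  L1 = 2: L2 entries (in reading order) 4, 6, 3, 2, 0, 5, 1 — all 7 distinct ✓
  L1 = 3: L2 entries (in reading order) 5, 2, 1, 3, 6, 0, 4 — all 7 distinct ✓
  L1 = 4: L2 entries (in reading order) 0, 3, 4, 1, 2, 6, 5 — all 7 distinct ✓
  L1 = 5: L2 entries (in reading order) 2, 4, 0, 5, 1, 3, 6 — all 7 distinct ✓
  L1 = 6: L2 entries (in reading order) 3, 5, 6, 0, 4, 1, 2 — all 7 distinct ✓
Every symbol of L1 meets every symbol of L2 exactly once, so all 49 pairs are distinct (49 of 49).
Conclusion: YES.

YES


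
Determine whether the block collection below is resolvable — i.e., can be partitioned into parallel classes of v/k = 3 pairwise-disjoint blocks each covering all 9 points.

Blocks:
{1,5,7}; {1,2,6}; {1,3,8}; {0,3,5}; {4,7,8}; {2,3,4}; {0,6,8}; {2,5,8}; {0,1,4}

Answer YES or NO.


v = 9, block size k = 3, number of blocks = 9.
For resolvability, blocks must partition into parallel classes of size v/k = 3.
Total blocks must therefore be a multiple of 3: 9 = 3·3 + 0 ⇒ divisible ✓.
Consider block {1,3,8}. It intersects every other block in the collection, so no parallel class of size 3 can contain it.
Since every block must belong to some parallel class in a resolution, the collection cannot be partitioned into parallel classes.
Resolvable? NO.

NO


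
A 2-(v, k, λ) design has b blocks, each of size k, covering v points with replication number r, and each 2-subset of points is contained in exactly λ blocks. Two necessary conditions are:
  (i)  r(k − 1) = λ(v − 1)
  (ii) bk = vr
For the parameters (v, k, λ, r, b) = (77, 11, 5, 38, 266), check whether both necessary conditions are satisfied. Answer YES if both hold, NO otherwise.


Condition (i): r(k − 1) = 38·10 = 380; λ(v − 1) = 5·76 = 380. Match? YES.
Condition (ii): bk = 266·11 = 2926; vr = 77·38 = 2926. Match? YES.
Both conditions hold? YES.

YES


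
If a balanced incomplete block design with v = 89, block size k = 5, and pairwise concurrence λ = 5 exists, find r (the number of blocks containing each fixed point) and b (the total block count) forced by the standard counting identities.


Any 2-(v, k, λ) BIBD satisfies two necessary conditions:
  (i)  Each point sits in r blocks, and counting incidences through any fixed point gives r(k − 1) = λ(v − 1), so r = λ(v − 1)/(k − 1).
  (ii) Total incidences bk = vr, so b = vr/k.
Step 1: r = λ(v − 1)/(k − 1) = 5·(89 − 1)/(5 − 1) = 5·88/4 = 440/4 = 110.
Step 2: b = vr/k = 89·110/5 = 9790/5 = 1958.
Check integrality: r = 110 ∈ Z ✓, b = 1958 ∈ Z ✓.
(These identities are necessary conditions: they determine r and b for any design with these parameters, but do not by themselves prove that one exists.)

r = 110, b = 1958.


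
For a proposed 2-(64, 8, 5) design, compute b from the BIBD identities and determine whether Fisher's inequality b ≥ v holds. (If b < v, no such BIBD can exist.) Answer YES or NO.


b = λv(v − 1)/(k(k − 1)) = 5·64·63/(8·7) = 20160/56 = 360.
Compare with v = 64: b ≥ v, so Fisher's inequality holds.

YES


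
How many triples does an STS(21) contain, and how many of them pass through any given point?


An STS(v) is a 2-(v, 3, 1) BIBD: block size k = 3, λ = 1.
Replication: r(k − 1) = λ(v − 1) ⇒ r·2 = 21 − 1 = 20 ⇒ r = 10.
Block count: b = v(v − 1)/6 = 21·20/6 = 420/6 = 70.

r = 10, b = 70.


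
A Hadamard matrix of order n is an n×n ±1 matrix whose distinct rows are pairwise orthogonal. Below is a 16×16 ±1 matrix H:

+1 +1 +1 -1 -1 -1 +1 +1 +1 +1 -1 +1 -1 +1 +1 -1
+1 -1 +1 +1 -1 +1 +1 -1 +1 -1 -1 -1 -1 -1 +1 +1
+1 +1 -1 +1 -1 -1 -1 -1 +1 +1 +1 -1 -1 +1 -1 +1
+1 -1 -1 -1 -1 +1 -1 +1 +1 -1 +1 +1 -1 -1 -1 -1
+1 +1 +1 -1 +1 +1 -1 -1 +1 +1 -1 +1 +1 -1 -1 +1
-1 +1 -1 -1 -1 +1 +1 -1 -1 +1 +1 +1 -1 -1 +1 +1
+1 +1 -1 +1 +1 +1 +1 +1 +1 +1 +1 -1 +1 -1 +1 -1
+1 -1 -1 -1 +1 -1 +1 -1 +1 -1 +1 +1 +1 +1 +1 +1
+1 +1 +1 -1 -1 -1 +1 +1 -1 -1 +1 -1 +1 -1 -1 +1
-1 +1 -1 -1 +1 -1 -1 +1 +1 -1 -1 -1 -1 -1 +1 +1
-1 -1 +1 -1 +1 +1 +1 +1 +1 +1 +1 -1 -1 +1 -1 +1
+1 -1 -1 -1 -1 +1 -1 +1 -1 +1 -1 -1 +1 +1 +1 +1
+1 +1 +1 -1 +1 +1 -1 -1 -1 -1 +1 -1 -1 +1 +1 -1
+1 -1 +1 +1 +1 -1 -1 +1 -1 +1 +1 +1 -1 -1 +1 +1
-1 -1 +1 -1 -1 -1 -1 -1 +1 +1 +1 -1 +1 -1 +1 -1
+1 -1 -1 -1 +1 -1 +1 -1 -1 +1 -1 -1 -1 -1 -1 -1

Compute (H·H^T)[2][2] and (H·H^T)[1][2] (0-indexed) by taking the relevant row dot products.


Row 1 of H: [1, -1, 1, 1, -1, 1, 1, -1, 1, -1, -1, -1, -1, -1, 1, 1].
Row 2 of H: [1, 1, -1, 1, -1, -1, -1, -1, 1, 1, 1, -1, -1, 1, -1, 1].
(H·H^T)[2][2] = Σ_j H[2][j]·H[2][j] = (1)² + (1)² + (-1)² + (1)² + (-1)² + (-1)² + (-1)² + (-1)² + (1)² + (1)² + (1)² + (-1)² + (-1)² + (1)² + (-1)² + (1)² = 1 + 1 + 1 + 1 + 1 + 1 + 1 + 1 + 1 + 1 + 1 + 1 + 1 + 1 + 1 + 1 = 16.
(H·H^T)[1][2] = Σ_j H[1][j]·H[2][j] = (1)·(1) + (-1)·(1) + (1)·(-1) + (1)·(1) + (-1)·(-1) + (1)·(-1) + (1)·(-1) + (-1)·(-1) + (1)·(1) + (-1)·(1) + (-1)·(1) + (-1)·(-1) + (-1)·(-1) + (-1)·(1) + (1)·(-1) + (1)·(1) = 1 + -1 + -1 + 1 + 1 + -1 + -1 + 1 + 1 + -1 + -1 + 1 + 1 + -1 + -1 + 1 = 0.
So rows 1 and 2 are orthogonal; the diagonal entry equals n = 16.

(2,2) entry = 16; (1,2) entry = 0.


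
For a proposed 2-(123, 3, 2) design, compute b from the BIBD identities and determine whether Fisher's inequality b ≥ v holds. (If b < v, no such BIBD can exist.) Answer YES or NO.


r = λ(v − 1)/(k − 1) = 2·122/2 = 122.
b = vr/k = 123·122/3 = 5002.
Fisher's inequality: b ≥ v ⇔ 5002 ≥ 123? YES.

YES


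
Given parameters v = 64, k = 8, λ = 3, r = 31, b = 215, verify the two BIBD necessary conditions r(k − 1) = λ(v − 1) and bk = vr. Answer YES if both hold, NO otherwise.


Condition (i): r(k − 1) = 31·7 = 217; λ(v − 1) = 3·63 = 189. Match? NO.
Condition (ii): bk = 215·8 = 1720; vr = 64·31 = 1984. Match? NO.
Both conditions hold? NO.

NO


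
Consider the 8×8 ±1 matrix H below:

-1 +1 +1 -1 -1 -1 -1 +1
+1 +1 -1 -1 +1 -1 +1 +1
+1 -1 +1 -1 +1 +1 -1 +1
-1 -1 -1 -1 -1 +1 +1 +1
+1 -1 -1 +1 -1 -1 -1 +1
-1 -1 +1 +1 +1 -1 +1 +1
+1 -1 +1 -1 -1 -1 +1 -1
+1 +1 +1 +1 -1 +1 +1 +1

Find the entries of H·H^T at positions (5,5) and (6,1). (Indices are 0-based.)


Row 1 of H: [1, 1, -1, -1, 1, -1, 1, 1].
Row 5 of H: [-1, -1, 1, 1, 1, -1, 1, 1].
Row 6 of H: [1, -1, 1, -1, -1, -1, 1, -1].
(H·H^T)[5][5] = Σ_j H[5][j]·H[5][j] = (-1)² + (-1)² + (1)² + (1)² + (1)² + (-1)² + (1)² + (1)² = 1 + 1 + 1 + 1 + 1 + 1 + 1 + 1 = 8.
(H·H^T)[6][1] = Σ_j H[6][j]·H[1][j] = (1)·(1) + (-1)·(1) + (1)·(-1) + (-1)·(-1) + (-1)·(1) + (-1)·(-1) + (1)·(1) + (-1)·(1) = 1 + -1 + -1 + 1 + -1 + 1 + 1 + -1 = 0.
So rows 6 and 1 are orthogonal; the diagonal entry equals n = 8.

(5,5) entry = 8; (6,1) entry = 0.


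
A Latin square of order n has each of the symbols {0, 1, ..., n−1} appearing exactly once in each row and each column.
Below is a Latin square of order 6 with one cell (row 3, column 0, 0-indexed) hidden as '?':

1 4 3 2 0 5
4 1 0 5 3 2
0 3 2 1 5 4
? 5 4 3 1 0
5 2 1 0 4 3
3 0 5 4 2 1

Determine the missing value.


Row 3 contains symbols [0, 1, 3, 4, 5] — missing [2].
Column 0 contains symbols [0, 1, 3, 4, 5] — missing [2].
The missing symbol must appear in both missing sets; intersection = [2].
Therefore the hidden value is 2.

Missing value = 2.


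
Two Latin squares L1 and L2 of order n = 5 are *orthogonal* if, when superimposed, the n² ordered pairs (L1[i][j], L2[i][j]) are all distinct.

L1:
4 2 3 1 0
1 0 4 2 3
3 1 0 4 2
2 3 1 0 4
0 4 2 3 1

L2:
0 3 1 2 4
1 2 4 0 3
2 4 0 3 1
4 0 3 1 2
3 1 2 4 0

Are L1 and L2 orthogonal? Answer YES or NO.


Form the n² = 25 superimposed pairs (L1[i][j], L2[i][j]), row by row (rows and columns indexed from 0):
row 0: (4,0) (2,3) (3,1) (1,2) (0,4)
row 1: (1,1) (0,2) (4,4) (2,0) (3,3)
row 2: (3,2) (1,4) (0,0) (4,3) (2,1)
row 3: (2,4) (3,0) (1,3) (0,1) (4,2)
row 4: (0,3) (4,1) (2,2) (3,4) (1,0)
Orthogonality requires all 25 pairs distinct.
Check by first coordinate: for each symbol s of L1, list the L2 entries in the n cells where L1 = s; they must all differ.
  L1 = 0: L2 entries (in reading order) 4, 2, 0, 1, 3 — all 5 distinct ✓
  L1 = 1: L2 entries (in reading order) 2, 1, 4, 3, 0 — all 5 distinct ✓
  L1 = 2: L2 entries (in reading order) 3, 0, 1, 4, 2 — all 5 distinct ✓
  L1 = 3: L2 entries (in reading order) 1, 3, 2, 0, 4 — all 5 distinct ✓
  L1 = 4: L2 entries (in reading order) 0, 4, 3, 2, 1 — all 5 distinct ✓
Every symbol of L1 meets every symbol of L2 exactly once, so all 25 pairs are distinct (25 of 25).
Conclusion: YES.

YES


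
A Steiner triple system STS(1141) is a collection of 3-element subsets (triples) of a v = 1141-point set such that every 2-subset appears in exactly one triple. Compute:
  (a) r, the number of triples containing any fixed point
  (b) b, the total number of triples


An STS(v) is a 2-(v, 3, 1) BIBD: block size k = 3, λ = 1.
Replication: r(k − 1) = λ(v − 1) ⇒ r·2 = 1141 − 1 = 1140 ⇒ r = 570.
Block count: bk = vr ⇒ b·3 = 1141·570 = 650370 ⇒ b = 216790.

r = 570, b = 216790.


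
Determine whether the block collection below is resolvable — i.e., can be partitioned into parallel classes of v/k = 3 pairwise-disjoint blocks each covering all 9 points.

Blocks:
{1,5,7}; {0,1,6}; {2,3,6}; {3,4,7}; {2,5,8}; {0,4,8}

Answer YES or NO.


v = 9, block size k = 3, number of blocks = 6.
For resolvability, blocks must partition into parallel classes of size v/k = 3.
Total blocks must therefore be a multiple of 3: 6 = 3·2 + 0 ⇒ divisible ✓.
Greedy packing gives 2 candidate class(es). Each should be a full parallel class (size 3, covers all 9 points).
  Class 1 (3 blocks): {1,5,7}; {2,3,6}; {0,4,8}. Points covered: [0, 1, 2, 3, 4, 5, 6, 7, 8].
  Class 2 (3 blocks): {0,1,6}; {3,4,7}; {2,5,8}. Points covered: [0, 1, 2, 3, 4, 5, 6, 7, 8].
All classes full (size 3)? YES. All classes cover every point? YES.
Resolvable? YES.

YES


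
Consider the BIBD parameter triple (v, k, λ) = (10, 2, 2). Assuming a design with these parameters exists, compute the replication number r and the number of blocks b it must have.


Any 2-(v, k, λ) BIBD satisfies two necessary conditions:
  (i)  Each point sits in r blocks, and counting incidences through any fixed point gives r(k − 1) = λ(v − 1), so r = λ(v − 1)/(k − 1).
  (ii) Total incidences bk = vr, so b = vr/k.
Step 1: r = λ(v − 1)/(k − 1) = 2·(10 − 1)/(2 − 1) = 2·9/1 = 18/1 = 18.
Step 2: b = vr/k = 10·18/2 = 180/2 = 90.
Check integrality: r = 18 ∈ Z ✓, b = 90 ∈ Z ✓.
(These identities are necessary conditions: they determine r and b for any design with these parameters, but do not by themselves prove that one exists.)

r = 18, b = 90.


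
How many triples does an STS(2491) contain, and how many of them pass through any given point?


An STS(v) is a 2-(v, 3, 1) BIBD: block size k = 3, λ = 1.
Replication: r(k − 1) = λ(v − 1) ⇒ r·2 = 2491 − 1 = 2490 ⇒ r = 1245.
Block count: b = v(v − 1)/6 = 2491·2490/6 = 6202590/6 = 1033765.
(Check via bk = vr: 1033765·3 = 3101295 = 2491·1245 = 3101295 ✓.)

r = 1245, b = 1033765.


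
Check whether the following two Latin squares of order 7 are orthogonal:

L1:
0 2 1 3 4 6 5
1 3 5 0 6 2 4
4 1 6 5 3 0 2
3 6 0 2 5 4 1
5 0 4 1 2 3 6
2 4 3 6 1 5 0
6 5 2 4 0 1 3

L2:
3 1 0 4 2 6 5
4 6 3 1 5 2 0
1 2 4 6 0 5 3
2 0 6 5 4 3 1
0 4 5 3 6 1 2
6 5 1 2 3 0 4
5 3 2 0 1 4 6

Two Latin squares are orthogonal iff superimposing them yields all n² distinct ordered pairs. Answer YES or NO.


Form the n² = 49 superimposed pairs (L1[i][j], L2[i][j]), row by row (rows and columns indexed from 0):
row 0: (0,3) (2,1) (1,0) (3,4) (4,2) (6,6) (5,5)
row 1: (1,4) (3,6) (5,3) (0,1) (6,5) (2,2) (4,0)
row 2: (4,1) (1,2) (6,4) (5,6) (3,0) (0,5) (2,3)
row 3: (3,2) (6,0) (0,6) (2,5) (5,4) (4,3) (1,1)
row 4: (5,0) (0,4) (4,5) (1,3) (2,6) (3,1) (6,2)
row 5: (2,6) (4,5) (3,1) (6,2) (1,3) (5,0) (0,4)
row 6: (6,5) (5,3) (2,2) (4,0) (0,1) (1,4) (3,6)
Orthogonality requires all 49 pairs distinct.
But the pair (2,6) repeats: cell (4,4) has L1 = 2, L2 = 6, and cell (5,0) has L1 = 2, L2 = 6.
A repeated pair means some other pair never occurs (only 35 distinct pairs out of 49), so the squares are not orthogonal.
Conclusion: NO.

NO


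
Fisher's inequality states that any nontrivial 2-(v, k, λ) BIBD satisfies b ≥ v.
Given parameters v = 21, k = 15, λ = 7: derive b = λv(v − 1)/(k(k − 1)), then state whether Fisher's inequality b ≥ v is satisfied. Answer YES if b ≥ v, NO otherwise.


b = λv(v − 1)/(k(k − 1)) = 7·21·20/(15·14) = 2940/210 = 14.
Compare with v = 21: b < v, so Fisher's inequality fails.

NO


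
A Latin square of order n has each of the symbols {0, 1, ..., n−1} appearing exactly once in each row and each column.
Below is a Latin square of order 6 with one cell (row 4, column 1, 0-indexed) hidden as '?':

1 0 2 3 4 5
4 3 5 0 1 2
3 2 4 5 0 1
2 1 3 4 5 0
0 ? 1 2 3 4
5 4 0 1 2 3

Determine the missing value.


Row 4 contains symbols [0, 1, 2, 3, 4] — missing [5].
Column 1 contains symbols [0, 1, 2, 3, 4] — missing [5].
The missing symbol must appear in both missing sets; intersection = [5].
Therefore the hidden value is 5.

Missing value = 5.


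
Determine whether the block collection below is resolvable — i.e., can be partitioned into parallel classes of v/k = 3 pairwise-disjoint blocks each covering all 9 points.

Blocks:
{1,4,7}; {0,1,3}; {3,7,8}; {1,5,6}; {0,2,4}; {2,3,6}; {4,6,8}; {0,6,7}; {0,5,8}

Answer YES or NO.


v = 9, block size k = 3, number of blocks = 9.
For resolvability, blocks must partition into parallel classes of size v/k = 3.
Total blocks must therefore be a multiple of 3: 9 = 3·3 + 0 ⇒ divisible ✓.
Consider block {0,1,3}. The only other block(s) in the collection disjoint from it are {4,6,8} — just 1 block(s). Any parallel class containing {0,1,3} would need 2 other blocks each disjoint from it, so no parallel class of size 3 can contain {0,1,3}.
Since every block must belong to some parallel class in a resolution, the collection cannot be partitioned into parallel classes.
Resolvable? NO.

NO


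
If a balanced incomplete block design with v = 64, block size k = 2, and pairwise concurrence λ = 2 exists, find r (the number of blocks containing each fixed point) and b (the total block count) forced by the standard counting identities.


Any 2-(v, k, λ) BIBD satisfies two necessary conditions:
  (i)  Each point sits in r blocks, and counting incidences through any fixed point gives r(k − 1) = λ(v − 1), so r = λ(v − 1)/(k − 1).
  (ii) Total incidences bk = vr, so b = vr/k.
Step 1: r = λ(v − 1)/(k − 1) = 2·(64 − 1)/(2 − 1) = 2·63/1 = 126/1 = 126.
Step 2: b = vr/k = 64·126/2 = 8064/2 = 4032.
Check integrality: r = 126 ∈ Z ✓, b = 4032 ∈ Z ✓.
(These identities are necessary conditions: they determine r and b for any design with these parameters, but do not by themselves prove that one exists.)

r = 126, b = 4032.


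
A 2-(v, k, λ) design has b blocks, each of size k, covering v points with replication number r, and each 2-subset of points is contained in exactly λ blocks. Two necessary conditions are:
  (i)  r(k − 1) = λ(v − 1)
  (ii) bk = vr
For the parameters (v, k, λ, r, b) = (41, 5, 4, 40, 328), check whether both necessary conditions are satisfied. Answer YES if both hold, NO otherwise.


Condition (i): r(k − 1) = 40·4 = 160; λ(v − 1) = 4·40 = 160. Match? YES.
Condition (ii): bk = 328·5 = 1640; vr = 41·40 = 1640. Match? YES.
Both conditions hold? YES.

YES


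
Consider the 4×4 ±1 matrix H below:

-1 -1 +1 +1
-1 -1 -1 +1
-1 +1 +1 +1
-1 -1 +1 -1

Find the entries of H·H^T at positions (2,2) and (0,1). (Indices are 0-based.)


Row 0 of H: [-1, -1, 1, 1].
Row 1 of H: [-1, -1, -1, 1].
Row 2 of H: [-1, 1, 1, 1].
(H·H^T)[2][2] = Σ_j H[2][j]·H[2][j] = (-1)² + (1)² + (1)² + (1)² = 1 + 1 + 1 + 1 = 4.
(H·H^T)[0][1] = Σ_j H[0][j]·H[1][j] = (-1)·(-1) + (-1)·(-1) + (1)·(-1) + (1)·(1) = 1 + 1 + -1 + 1 = 2.
Rows 0 and 1 are not orthogonal (dot product = 2 ≠ 0), so H is not a Hadamard matrix.

(2,2) entry = 4; (0,1) entry = 2.


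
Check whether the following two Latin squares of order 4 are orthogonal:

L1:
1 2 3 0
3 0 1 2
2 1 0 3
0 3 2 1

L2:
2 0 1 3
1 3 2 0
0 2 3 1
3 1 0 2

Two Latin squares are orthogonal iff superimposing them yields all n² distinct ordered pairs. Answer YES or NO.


Form the n² = 16 superimposed pairs (L1[i][j], L2[i][j]), row by row (rows and columns indexed from 0):
row 0: (1,2) (2,0) (3,1) (0,3)
row 1: (3,1) (0,3) (1,2) (2,0)
row 2: (2,0) (1,2) (0,3) (3,1)
row 3: (0,3) (3,1) (2,0) (1,2)
Orthogonality requires all 16 pairs distinct.
But the pair (3,1) repeats: cell (0,2) has L1 = 3, L2 = 1, and cell (1,0) has L1 = 3, L2 = 1.
A repeated pair means some other pair never occurs (only 4 distinct pairs out of 16), so the squares are not orthogonal.
Conclusion: NO.

NO


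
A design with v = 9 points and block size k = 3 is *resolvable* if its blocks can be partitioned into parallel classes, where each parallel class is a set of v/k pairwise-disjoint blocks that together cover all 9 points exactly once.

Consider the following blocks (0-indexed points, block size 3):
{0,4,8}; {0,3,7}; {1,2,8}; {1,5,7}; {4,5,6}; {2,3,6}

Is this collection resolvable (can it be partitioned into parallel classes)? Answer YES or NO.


v = 9, block size k = 3, number of blocks = 6.
For resolvability, blocks must partition into parallel classes of size v/k = 3.
Total blocks must therefore be a multiple of 3: 6 = 3·2 + 0 ⇒ divisible ✓.
Greedy packing gives 2 candidate class(es). Each should be a full parallel class (size 3, covers all 9 points).
  Class 1 (3 blocks): {0,4,8}; {1,5,7}; {2,3,6}. Points covered: [0, 1, 2, 3, 4, 5, 6, 7, 8].
  Class 2 (3 blocks): {0,3,7}; {1,2,8}; {4,5,6}. Points covered: [0, 1, 2, 3, 4, 5, 6, 7, 8].
All classes full (size 3)? YES. All classes cover every point? YES.
Resolvable? YES.

YES


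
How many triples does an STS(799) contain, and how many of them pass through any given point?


An STS(v) is a 2-(v, 3, 1) BIBD: block size k = 3, λ = 1.
Replication: r(k − 1) = λ(v − 1) ⇒ r·2 = 799 − 1 = 798 ⇒ r = 399.
Block count: bk = vr ⇒ b·3 = 799·399 = 318801 ⇒ b = 106267.
(Check via b = v(v − 1)/6 = 799·798/6 = 637602/6 = 106267.)

r = 399, b = 106267.
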